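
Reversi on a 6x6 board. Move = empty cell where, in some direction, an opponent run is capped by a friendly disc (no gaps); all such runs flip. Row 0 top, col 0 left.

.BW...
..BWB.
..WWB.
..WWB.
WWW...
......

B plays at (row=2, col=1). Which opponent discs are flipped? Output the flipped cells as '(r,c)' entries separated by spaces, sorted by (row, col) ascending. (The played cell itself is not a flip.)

Dir NW: first cell '.' (not opp) -> no flip
Dir N: first cell '.' (not opp) -> no flip
Dir NE: first cell 'B' (not opp) -> no flip
Dir W: first cell '.' (not opp) -> no flip
Dir E: opp run (2,2) (2,3) capped by B -> flip
Dir SW: first cell '.' (not opp) -> no flip
Dir S: first cell '.' (not opp) -> no flip
Dir SE: opp run (3,2), next='.' -> no flip

Answer: (2,2) (2,3)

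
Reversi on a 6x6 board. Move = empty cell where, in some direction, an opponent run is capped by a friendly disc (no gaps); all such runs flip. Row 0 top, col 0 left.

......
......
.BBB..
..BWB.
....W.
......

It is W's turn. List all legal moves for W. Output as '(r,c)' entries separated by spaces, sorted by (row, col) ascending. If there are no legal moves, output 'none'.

Answer: (1,1) (1,3) (2,4) (3,1) (3,5)

Derivation:
(1,0): no bracket -> illegal
(1,1): flips 1 -> legal
(1,2): no bracket -> illegal
(1,3): flips 1 -> legal
(1,4): no bracket -> illegal
(2,0): no bracket -> illegal
(2,4): flips 1 -> legal
(2,5): no bracket -> illegal
(3,0): no bracket -> illegal
(3,1): flips 1 -> legal
(3,5): flips 1 -> legal
(4,1): no bracket -> illegal
(4,2): no bracket -> illegal
(4,3): no bracket -> illegal
(4,5): no bracket -> illegal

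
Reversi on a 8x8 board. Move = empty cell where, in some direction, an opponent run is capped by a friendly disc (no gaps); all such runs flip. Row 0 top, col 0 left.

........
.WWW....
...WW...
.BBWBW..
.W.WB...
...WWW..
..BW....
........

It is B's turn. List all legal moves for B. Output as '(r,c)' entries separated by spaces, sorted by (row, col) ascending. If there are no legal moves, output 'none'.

Answer: (0,1) (1,4) (2,2) (2,6) (3,6) (4,2) (5,0) (5,1) (5,2) (6,4) (6,5) (6,6)

Derivation:
(0,0): no bracket -> illegal
(0,1): flips 2 -> legal
(0,2): no bracket -> illegal
(0,3): no bracket -> illegal
(0,4): no bracket -> illegal
(1,0): no bracket -> illegal
(1,4): flips 2 -> legal
(1,5): no bracket -> illegal
(2,0): no bracket -> illegal
(2,1): no bracket -> illegal
(2,2): flips 1 -> legal
(2,5): no bracket -> illegal
(2,6): flips 1 -> legal
(3,0): no bracket -> illegal
(3,6): flips 1 -> legal
(4,0): no bracket -> illegal
(4,2): flips 1 -> legal
(4,5): no bracket -> illegal
(4,6): no bracket -> illegal
(5,0): flips 1 -> legal
(5,1): flips 1 -> legal
(5,2): flips 1 -> legal
(5,6): no bracket -> illegal
(6,4): flips 2 -> legal
(6,5): flips 2 -> legal
(6,6): flips 1 -> legal
(7,2): no bracket -> illegal
(7,3): no bracket -> illegal
(7,4): no bracket -> illegal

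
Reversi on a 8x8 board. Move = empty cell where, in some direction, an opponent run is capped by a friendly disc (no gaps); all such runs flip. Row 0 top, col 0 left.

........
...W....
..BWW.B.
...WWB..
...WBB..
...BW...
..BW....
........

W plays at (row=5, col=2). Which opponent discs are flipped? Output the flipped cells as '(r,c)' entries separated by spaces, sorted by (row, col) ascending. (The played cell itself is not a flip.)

Answer: (5,3)

Derivation:
Dir NW: first cell '.' (not opp) -> no flip
Dir N: first cell '.' (not opp) -> no flip
Dir NE: first cell 'W' (not opp) -> no flip
Dir W: first cell '.' (not opp) -> no flip
Dir E: opp run (5,3) capped by W -> flip
Dir SW: first cell '.' (not opp) -> no flip
Dir S: opp run (6,2), next='.' -> no flip
Dir SE: first cell 'W' (not opp) -> no flip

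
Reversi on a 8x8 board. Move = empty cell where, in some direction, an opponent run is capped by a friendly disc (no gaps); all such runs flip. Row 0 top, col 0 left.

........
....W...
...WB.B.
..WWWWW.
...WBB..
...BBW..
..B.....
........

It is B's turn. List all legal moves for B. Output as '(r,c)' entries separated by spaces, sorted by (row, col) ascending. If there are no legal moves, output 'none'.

(0,3): no bracket -> illegal
(0,4): flips 1 -> legal
(0,5): no bracket -> illegal
(1,2): flips 2 -> legal
(1,3): flips 3 -> legal
(1,5): no bracket -> illegal
(2,1): flips 2 -> legal
(2,2): flips 2 -> legal
(2,5): flips 1 -> legal
(2,7): flips 1 -> legal
(3,1): no bracket -> illegal
(3,7): no bracket -> illegal
(4,1): no bracket -> illegal
(4,2): flips 2 -> legal
(4,6): flips 2 -> legal
(4,7): no bracket -> illegal
(5,2): no bracket -> illegal
(5,6): flips 1 -> legal
(6,4): no bracket -> illegal
(6,5): flips 1 -> legal
(6,6): flips 1 -> legal

Answer: (0,4) (1,2) (1,3) (2,1) (2,2) (2,5) (2,7) (4,2) (4,6) (5,6) (6,5) (6,6)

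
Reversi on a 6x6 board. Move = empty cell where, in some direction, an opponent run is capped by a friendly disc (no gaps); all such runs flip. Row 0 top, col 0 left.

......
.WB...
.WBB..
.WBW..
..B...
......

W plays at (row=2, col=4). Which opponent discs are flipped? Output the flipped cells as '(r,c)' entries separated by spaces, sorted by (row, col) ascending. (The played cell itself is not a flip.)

Answer: (2,2) (2,3)

Derivation:
Dir NW: first cell '.' (not opp) -> no flip
Dir N: first cell '.' (not opp) -> no flip
Dir NE: first cell '.' (not opp) -> no flip
Dir W: opp run (2,3) (2,2) capped by W -> flip
Dir E: first cell '.' (not opp) -> no flip
Dir SW: first cell 'W' (not opp) -> no flip
Dir S: first cell '.' (not opp) -> no flip
Dir SE: first cell '.' (not opp) -> no flip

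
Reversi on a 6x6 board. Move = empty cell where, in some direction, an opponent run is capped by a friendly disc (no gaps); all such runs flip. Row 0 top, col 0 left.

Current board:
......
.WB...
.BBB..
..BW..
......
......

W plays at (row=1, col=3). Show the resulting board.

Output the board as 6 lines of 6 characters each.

Answer: ......
.WWW..
.BBW..
..BW..
......
......

Derivation:
Place W at (1,3); scan 8 dirs for brackets.
Dir NW: first cell '.' (not opp) -> no flip
Dir N: first cell '.' (not opp) -> no flip
Dir NE: first cell '.' (not opp) -> no flip
Dir W: opp run (1,2) capped by W -> flip
Dir E: first cell '.' (not opp) -> no flip
Dir SW: opp run (2,2), next='.' -> no flip
Dir S: opp run (2,3) capped by W -> flip
Dir SE: first cell '.' (not opp) -> no flip
All flips: (1,2) (2,3)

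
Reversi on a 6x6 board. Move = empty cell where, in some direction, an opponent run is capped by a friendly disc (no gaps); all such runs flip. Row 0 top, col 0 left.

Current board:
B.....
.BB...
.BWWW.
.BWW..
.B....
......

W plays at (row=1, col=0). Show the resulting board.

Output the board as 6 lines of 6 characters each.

Answer: B.....
WBB...
.WWWW.
.BWW..
.B....
......

Derivation:
Place W at (1,0); scan 8 dirs for brackets.
Dir NW: edge -> no flip
Dir N: opp run (0,0), next=edge -> no flip
Dir NE: first cell '.' (not opp) -> no flip
Dir W: edge -> no flip
Dir E: opp run (1,1) (1,2), next='.' -> no flip
Dir SW: edge -> no flip
Dir S: first cell '.' (not opp) -> no flip
Dir SE: opp run (2,1) capped by W -> flip
All flips: (2,1)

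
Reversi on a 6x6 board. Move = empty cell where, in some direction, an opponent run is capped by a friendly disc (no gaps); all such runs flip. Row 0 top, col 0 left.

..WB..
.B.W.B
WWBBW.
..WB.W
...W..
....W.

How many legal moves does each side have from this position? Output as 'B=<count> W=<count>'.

Answer: B=7 W=7

Derivation:
-- B to move --
(0,1): flips 1 -> legal
(0,4): flips 1 -> legal
(1,0): no bracket -> illegal
(1,2): no bracket -> illegal
(1,4): no bracket -> illegal
(2,5): flips 1 -> legal
(3,0): no bracket -> illegal
(3,1): flips 2 -> legal
(3,4): no bracket -> illegal
(4,1): flips 1 -> legal
(4,2): flips 1 -> legal
(4,4): no bracket -> illegal
(4,5): no bracket -> illegal
(5,2): no bracket -> illegal
(5,3): flips 1 -> legal
(5,5): no bracket -> illegal
B mobility = 7
-- W to move --
(0,0): no bracket -> illegal
(0,1): flips 1 -> legal
(0,4): flips 1 -> legal
(0,5): no bracket -> illegal
(1,0): no bracket -> illegal
(1,2): flips 1 -> legal
(1,4): flips 1 -> legal
(2,5): no bracket -> illegal
(3,1): flips 1 -> legal
(3,4): flips 1 -> legal
(4,2): flips 1 -> legal
(4,4): no bracket -> illegal
W mobility = 7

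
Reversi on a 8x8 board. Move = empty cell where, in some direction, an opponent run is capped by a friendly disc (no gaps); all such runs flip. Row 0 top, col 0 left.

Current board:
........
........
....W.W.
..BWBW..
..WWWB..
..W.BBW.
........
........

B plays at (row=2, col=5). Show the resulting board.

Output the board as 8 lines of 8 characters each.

Answer: ........
........
....WBW.
..BWBB..
..WWWB..
..W.BBW.
........
........

Derivation:
Place B at (2,5); scan 8 dirs for brackets.
Dir NW: first cell '.' (not opp) -> no flip
Dir N: first cell '.' (not opp) -> no flip
Dir NE: first cell '.' (not opp) -> no flip
Dir W: opp run (2,4), next='.' -> no flip
Dir E: opp run (2,6), next='.' -> no flip
Dir SW: first cell 'B' (not opp) -> no flip
Dir S: opp run (3,5) capped by B -> flip
Dir SE: first cell '.' (not opp) -> no flip
All flips: (3,5)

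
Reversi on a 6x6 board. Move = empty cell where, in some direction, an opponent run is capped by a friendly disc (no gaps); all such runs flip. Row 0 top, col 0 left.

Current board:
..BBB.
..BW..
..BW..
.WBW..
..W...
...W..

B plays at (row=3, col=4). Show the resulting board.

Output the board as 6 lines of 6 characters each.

Answer: ..BBB.
..BW..
..BB..
.WBBB.
..W...
...W..

Derivation:
Place B at (3,4); scan 8 dirs for brackets.
Dir NW: opp run (2,3) capped by B -> flip
Dir N: first cell '.' (not opp) -> no flip
Dir NE: first cell '.' (not opp) -> no flip
Dir W: opp run (3,3) capped by B -> flip
Dir E: first cell '.' (not opp) -> no flip
Dir SW: first cell '.' (not opp) -> no flip
Dir S: first cell '.' (not opp) -> no flip
Dir SE: first cell '.' (not opp) -> no flip
All flips: (2,3) (3,3)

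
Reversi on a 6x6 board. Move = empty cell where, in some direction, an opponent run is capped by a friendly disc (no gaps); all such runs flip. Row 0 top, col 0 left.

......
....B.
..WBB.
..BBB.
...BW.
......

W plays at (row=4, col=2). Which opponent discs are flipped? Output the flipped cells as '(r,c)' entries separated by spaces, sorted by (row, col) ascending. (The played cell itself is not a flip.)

Answer: (3,2) (4,3)

Derivation:
Dir NW: first cell '.' (not opp) -> no flip
Dir N: opp run (3,2) capped by W -> flip
Dir NE: opp run (3,3) (2,4), next='.' -> no flip
Dir W: first cell '.' (not opp) -> no flip
Dir E: opp run (4,3) capped by W -> flip
Dir SW: first cell '.' (not opp) -> no flip
Dir S: first cell '.' (not opp) -> no flip
Dir SE: first cell '.' (not opp) -> no flip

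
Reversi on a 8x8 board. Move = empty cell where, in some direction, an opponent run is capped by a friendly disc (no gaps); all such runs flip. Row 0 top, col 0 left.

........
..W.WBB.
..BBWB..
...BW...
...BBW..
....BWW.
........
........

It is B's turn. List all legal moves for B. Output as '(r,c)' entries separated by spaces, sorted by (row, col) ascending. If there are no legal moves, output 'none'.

(0,1): flips 1 -> legal
(0,2): flips 1 -> legal
(0,3): flips 1 -> legal
(0,4): flips 3 -> legal
(0,5): flips 1 -> legal
(1,1): no bracket -> illegal
(1,3): flips 1 -> legal
(2,1): no bracket -> illegal
(3,5): flips 1 -> legal
(3,6): flips 1 -> legal
(4,6): flips 1 -> legal
(4,7): no bracket -> illegal
(5,7): flips 2 -> legal
(6,4): no bracket -> illegal
(6,5): no bracket -> illegal
(6,6): flips 1 -> legal
(6,7): flips 3 -> legal

Answer: (0,1) (0,2) (0,3) (0,4) (0,5) (1,3) (3,5) (3,6) (4,6) (5,7) (6,6) (6,7)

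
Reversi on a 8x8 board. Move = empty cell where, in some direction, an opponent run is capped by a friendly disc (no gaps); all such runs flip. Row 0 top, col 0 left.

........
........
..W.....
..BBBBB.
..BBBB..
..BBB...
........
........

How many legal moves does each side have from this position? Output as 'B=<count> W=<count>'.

-- B to move --
(1,1): flips 1 -> legal
(1,2): flips 1 -> legal
(1,3): no bracket -> illegal
(2,1): no bracket -> illegal
(2,3): no bracket -> illegal
(3,1): no bracket -> illegal
B mobility = 2
-- W to move --
(2,1): no bracket -> illegal
(2,3): no bracket -> illegal
(2,4): no bracket -> illegal
(2,5): no bracket -> illegal
(2,6): no bracket -> illegal
(2,7): no bracket -> illegal
(3,1): no bracket -> illegal
(3,7): no bracket -> illegal
(4,1): no bracket -> illegal
(4,6): no bracket -> illegal
(4,7): no bracket -> illegal
(5,1): no bracket -> illegal
(5,5): flips 2 -> legal
(5,6): no bracket -> illegal
(6,1): no bracket -> illegal
(6,2): flips 3 -> legal
(6,3): no bracket -> illegal
(6,4): no bracket -> illegal
(6,5): no bracket -> illegal
W mobility = 2

Answer: B=2 W=2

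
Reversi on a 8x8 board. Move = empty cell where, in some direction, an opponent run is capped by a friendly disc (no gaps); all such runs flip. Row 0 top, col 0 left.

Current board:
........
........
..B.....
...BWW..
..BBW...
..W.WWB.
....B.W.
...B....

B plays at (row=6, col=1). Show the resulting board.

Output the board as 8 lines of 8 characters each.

Place B at (6,1); scan 8 dirs for brackets.
Dir NW: first cell '.' (not opp) -> no flip
Dir N: first cell '.' (not opp) -> no flip
Dir NE: opp run (5,2) capped by B -> flip
Dir W: first cell '.' (not opp) -> no flip
Dir E: first cell '.' (not opp) -> no flip
Dir SW: first cell '.' (not opp) -> no flip
Dir S: first cell '.' (not opp) -> no flip
Dir SE: first cell '.' (not opp) -> no flip
All flips: (5,2)

Answer: ........
........
..B.....
...BWW..
..BBW...
..B.WWB.
.B..B.W.
...B....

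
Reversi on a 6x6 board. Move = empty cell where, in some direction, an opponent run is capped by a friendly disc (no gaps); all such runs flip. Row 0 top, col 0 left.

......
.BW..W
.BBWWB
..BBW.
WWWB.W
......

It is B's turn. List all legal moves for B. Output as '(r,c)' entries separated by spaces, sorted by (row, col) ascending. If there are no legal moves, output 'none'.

(0,1): no bracket -> illegal
(0,2): flips 1 -> legal
(0,3): flips 1 -> legal
(0,4): no bracket -> illegal
(0,5): flips 1 -> legal
(1,3): flips 2 -> legal
(1,4): flips 1 -> legal
(3,0): no bracket -> illegal
(3,1): no bracket -> illegal
(3,5): flips 1 -> legal
(4,4): no bracket -> illegal
(5,0): flips 1 -> legal
(5,1): flips 1 -> legal
(5,2): flips 1 -> legal
(5,3): no bracket -> illegal
(5,4): no bracket -> illegal
(5,5): no bracket -> illegal

Answer: (0,2) (0,3) (0,5) (1,3) (1,4) (3,5) (5,0) (5,1) (5,2)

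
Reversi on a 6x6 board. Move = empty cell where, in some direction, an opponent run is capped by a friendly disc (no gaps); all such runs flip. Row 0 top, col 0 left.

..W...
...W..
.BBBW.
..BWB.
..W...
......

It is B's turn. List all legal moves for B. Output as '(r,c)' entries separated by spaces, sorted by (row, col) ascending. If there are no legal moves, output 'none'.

(0,1): no bracket -> illegal
(0,3): flips 1 -> legal
(0,4): flips 1 -> legal
(1,1): no bracket -> illegal
(1,2): no bracket -> illegal
(1,4): flips 1 -> legal
(1,5): no bracket -> illegal
(2,5): flips 1 -> legal
(3,1): no bracket -> illegal
(3,5): no bracket -> illegal
(4,1): no bracket -> illegal
(4,3): flips 1 -> legal
(4,4): flips 1 -> legal
(5,1): no bracket -> illegal
(5,2): flips 1 -> legal
(5,3): no bracket -> illegal

Answer: (0,3) (0,4) (1,4) (2,5) (4,3) (4,4) (5,2)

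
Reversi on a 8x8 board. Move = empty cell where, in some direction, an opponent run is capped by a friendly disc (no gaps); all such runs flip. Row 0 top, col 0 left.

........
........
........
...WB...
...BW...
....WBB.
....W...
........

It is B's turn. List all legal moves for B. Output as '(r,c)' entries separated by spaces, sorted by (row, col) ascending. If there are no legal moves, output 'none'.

Answer: (2,2) (2,3) (3,2) (4,5) (5,3) (6,5) (7,3) (7,4)

Derivation:
(2,2): flips 2 -> legal
(2,3): flips 1 -> legal
(2,4): no bracket -> illegal
(3,2): flips 1 -> legal
(3,5): no bracket -> illegal
(4,2): no bracket -> illegal
(4,5): flips 1 -> legal
(5,3): flips 1 -> legal
(6,3): no bracket -> illegal
(6,5): flips 1 -> legal
(7,3): flips 1 -> legal
(7,4): flips 3 -> legal
(7,5): no bracket -> illegal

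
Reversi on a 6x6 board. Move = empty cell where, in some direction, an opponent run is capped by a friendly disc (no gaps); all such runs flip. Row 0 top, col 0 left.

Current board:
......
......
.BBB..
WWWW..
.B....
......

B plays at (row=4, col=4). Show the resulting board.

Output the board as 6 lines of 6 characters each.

Place B at (4,4); scan 8 dirs for brackets.
Dir NW: opp run (3,3) capped by B -> flip
Dir N: first cell '.' (not opp) -> no flip
Dir NE: first cell '.' (not opp) -> no flip
Dir W: first cell '.' (not opp) -> no flip
Dir E: first cell '.' (not opp) -> no flip
Dir SW: first cell '.' (not opp) -> no flip
Dir S: first cell '.' (not opp) -> no flip
Dir SE: first cell '.' (not opp) -> no flip
All flips: (3,3)

Answer: ......
......
.BBB..
WWWB..
.B..B.
......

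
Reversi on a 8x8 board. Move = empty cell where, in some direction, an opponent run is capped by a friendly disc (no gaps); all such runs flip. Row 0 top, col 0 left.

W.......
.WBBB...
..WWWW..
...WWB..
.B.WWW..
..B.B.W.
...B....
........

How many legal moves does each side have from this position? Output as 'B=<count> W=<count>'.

Answer: B=9 W=13

Derivation:
-- B to move --
(0,1): no bracket -> illegal
(0,2): no bracket -> illegal
(1,0): flips 1 -> legal
(1,5): flips 1 -> legal
(1,6): flips 3 -> legal
(2,0): no bracket -> illegal
(2,1): no bracket -> illegal
(2,6): no bracket -> illegal
(3,1): flips 1 -> legal
(3,2): flips 5 -> legal
(3,6): flips 2 -> legal
(4,2): no bracket -> illegal
(4,6): no bracket -> illegal
(4,7): no bracket -> illegal
(5,3): flips 4 -> legal
(5,5): flips 1 -> legal
(5,7): no bracket -> illegal
(6,5): no bracket -> illegal
(6,6): no bracket -> illegal
(6,7): flips 4 -> legal
B mobility = 9
-- W to move --
(0,1): flips 1 -> legal
(0,2): flips 2 -> legal
(0,3): flips 2 -> legal
(0,4): flips 2 -> legal
(0,5): flips 1 -> legal
(1,5): flips 3 -> legal
(2,1): no bracket -> illegal
(2,6): flips 1 -> legal
(3,0): no bracket -> illegal
(3,1): no bracket -> illegal
(3,2): no bracket -> illegal
(3,6): flips 1 -> legal
(4,0): no bracket -> illegal
(4,2): no bracket -> illegal
(4,6): flips 1 -> legal
(5,0): no bracket -> illegal
(5,1): no bracket -> illegal
(5,3): no bracket -> illegal
(5,5): no bracket -> illegal
(6,1): flips 1 -> legal
(6,2): no bracket -> illegal
(6,4): flips 1 -> legal
(6,5): flips 1 -> legal
(7,2): flips 2 -> legal
(7,3): no bracket -> illegal
(7,4): no bracket -> illegal
W mobility = 13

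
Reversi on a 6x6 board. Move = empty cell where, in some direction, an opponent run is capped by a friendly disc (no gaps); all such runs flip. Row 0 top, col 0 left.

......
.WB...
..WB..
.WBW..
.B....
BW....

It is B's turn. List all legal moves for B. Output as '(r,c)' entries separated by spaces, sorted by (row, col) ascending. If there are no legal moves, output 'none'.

Answer: (1,0) (2,1) (3,0) (3,4) (4,3) (5,2)

Derivation:
(0,0): no bracket -> illegal
(0,1): no bracket -> illegal
(0,2): no bracket -> illegal
(1,0): flips 1 -> legal
(1,3): no bracket -> illegal
(2,0): no bracket -> illegal
(2,1): flips 2 -> legal
(2,4): no bracket -> illegal
(3,0): flips 1 -> legal
(3,4): flips 1 -> legal
(4,0): no bracket -> illegal
(4,2): no bracket -> illegal
(4,3): flips 1 -> legal
(4,4): no bracket -> illegal
(5,2): flips 1 -> legal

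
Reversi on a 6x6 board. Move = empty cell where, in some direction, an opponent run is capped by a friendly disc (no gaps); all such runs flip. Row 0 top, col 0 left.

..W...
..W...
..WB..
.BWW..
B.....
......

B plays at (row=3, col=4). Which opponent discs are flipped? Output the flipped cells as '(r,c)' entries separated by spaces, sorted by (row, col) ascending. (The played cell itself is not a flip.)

Dir NW: first cell 'B' (not opp) -> no flip
Dir N: first cell '.' (not opp) -> no flip
Dir NE: first cell '.' (not opp) -> no flip
Dir W: opp run (3,3) (3,2) capped by B -> flip
Dir E: first cell '.' (not opp) -> no flip
Dir SW: first cell '.' (not opp) -> no flip
Dir S: first cell '.' (not opp) -> no flip
Dir SE: first cell '.' (not opp) -> no flip

Answer: (3,2) (3,3)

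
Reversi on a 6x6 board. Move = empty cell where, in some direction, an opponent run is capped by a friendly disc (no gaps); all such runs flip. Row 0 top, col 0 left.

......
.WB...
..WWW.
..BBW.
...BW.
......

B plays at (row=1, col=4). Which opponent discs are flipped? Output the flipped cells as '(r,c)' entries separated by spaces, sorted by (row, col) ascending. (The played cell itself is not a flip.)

Answer: (2,3)

Derivation:
Dir NW: first cell '.' (not opp) -> no flip
Dir N: first cell '.' (not opp) -> no flip
Dir NE: first cell '.' (not opp) -> no flip
Dir W: first cell '.' (not opp) -> no flip
Dir E: first cell '.' (not opp) -> no flip
Dir SW: opp run (2,3) capped by B -> flip
Dir S: opp run (2,4) (3,4) (4,4), next='.' -> no flip
Dir SE: first cell '.' (not opp) -> no flip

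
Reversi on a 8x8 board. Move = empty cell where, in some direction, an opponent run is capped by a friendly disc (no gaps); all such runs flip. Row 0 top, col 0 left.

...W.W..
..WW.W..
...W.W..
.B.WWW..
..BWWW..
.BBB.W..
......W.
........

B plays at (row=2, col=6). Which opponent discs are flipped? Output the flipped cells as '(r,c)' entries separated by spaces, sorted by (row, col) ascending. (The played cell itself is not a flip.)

Dir NW: opp run (1,5), next='.' -> no flip
Dir N: first cell '.' (not opp) -> no flip
Dir NE: first cell '.' (not opp) -> no flip
Dir W: opp run (2,5), next='.' -> no flip
Dir E: first cell '.' (not opp) -> no flip
Dir SW: opp run (3,5) (4,4) capped by B -> flip
Dir S: first cell '.' (not opp) -> no flip
Dir SE: first cell '.' (not opp) -> no flip

Answer: (3,5) (4,4)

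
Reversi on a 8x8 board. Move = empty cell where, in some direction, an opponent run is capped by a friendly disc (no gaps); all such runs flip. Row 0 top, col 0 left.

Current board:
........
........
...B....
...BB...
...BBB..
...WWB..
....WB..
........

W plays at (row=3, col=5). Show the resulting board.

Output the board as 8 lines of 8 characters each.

Place W at (3,5); scan 8 dirs for brackets.
Dir NW: first cell '.' (not opp) -> no flip
Dir N: first cell '.' (not opp) -> no flip
Dir NE: first cell '.' (not opp) -> no flip
Dir W: opp run (3,4) (3,3), next='.' -> no flip
Dir E: first cell '.' (not opp) -> no flip
Dir SW: opp run (4,4) capped by W -> flip
Dir S: opp run (4,5) (5,5) (6,5), next='.' -> no flip
Dir SE: first cell '.' (not opp) -> no flip
All flips: (4,4)

Answer: ........
........
...B....
...BBW..
...BWB..
...WWB..
....WB..
........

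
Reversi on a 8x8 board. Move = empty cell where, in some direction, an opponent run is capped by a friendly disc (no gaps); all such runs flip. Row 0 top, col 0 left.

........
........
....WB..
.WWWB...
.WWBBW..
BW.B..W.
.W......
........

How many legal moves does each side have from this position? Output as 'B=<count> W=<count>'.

-- B to move --
(1,3): no bracket -> illegal
(1,4): flips 1 -> legal
(1,5): no bracket -> illegal
(2,0): flips 2 -> legal
(2,1): flips 1 -> legal
(2,2): flips 1 -> legal
(2,3): flips 4 -> legal
(3,0): flips 3 -> legal
(3,5): no bracket -> illegal
(3,6): no bracket -> illegal
(4,0): flips 2 -> legal
(4,6): flips 1 -> legal
(4,7): no bracket -> illegal
(5,2): flips 1 -> legal
(5,4): no bracket -> illegal
(5,5): no bracket -> illegal
(5,7): no bracket -> illegal
(6,0): no bracket -> illegal
(6,2): no bracket -> illegal
(6,5): no bracket -> illegal
(6,6): no bracket -> illegal
(6,7): flips 2 -> legal
(7,0): no bracket -> illegal
(7,1): no bracket -> illegal
(7,2): flips 1 -> legal
B mobility = 11
-- W to move --
(1,4): no bracket -> illegal
(1,5): no bracket -> illegal
(1,6): no bracket -> illegal
(2,3): flips 1 -> legal
(2,6): flips 1 -> legal
(3,5): flips 1 -> legal
(3,6): no bracket -> illegal
(4,0): no bracket -> illegal
(5,2): no bracket -> illegal
(5,4): flips 3 -> legal
(5,5): flips 1 -> legal
(6,0): no bracket -> illegal
(6,2): no bracket -> illegal
(6,3): flips 2 -> legal
(6,4): flips 1 -> legal
W mobility = 7

Answer: B=11 W=7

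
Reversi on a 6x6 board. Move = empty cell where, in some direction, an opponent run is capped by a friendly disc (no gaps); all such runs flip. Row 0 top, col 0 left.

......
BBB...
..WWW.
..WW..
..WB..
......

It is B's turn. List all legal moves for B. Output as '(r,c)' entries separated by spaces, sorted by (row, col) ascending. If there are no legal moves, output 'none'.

(1,3): flips 2 -> legal
(1,4): no bracket -> illegal
(1,5): no bracket -> illegal
(2,1): flips 1 -> legal
(2,5): no bracket -> illegal
(3,1): no bracket -> illegal
(3,4): flips 1 -> legal
(3,5): no bracket -> illegal
(4,1): flips 1 -> legal
(4,4): flips 2 -> legal
(5,1): no bracket -> illegal
(5,2): flips 3 -> legal
(5,3): no bracket -> illegal

Answer: (1,3) (2,1) (3,4) (4,1) (4,4) (5,2)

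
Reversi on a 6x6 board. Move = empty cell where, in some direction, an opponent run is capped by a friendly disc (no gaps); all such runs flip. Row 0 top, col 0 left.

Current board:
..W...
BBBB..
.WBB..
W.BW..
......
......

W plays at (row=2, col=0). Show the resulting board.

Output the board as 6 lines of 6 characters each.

Answer: ..W...
BWBB..
WWBB..
W.BW..
......
......

Derivation:
Place W at (2,0); scan 8 dirs for brackets.
Dir NW: edge -> no flip
Dir N: opp run (1,0), next='.' -> no flip
Dir NE: opp run (1,1) capped by W -> flip
Dir W: edge -> no flip
Dir E: first cell 'W' (not opp) -> no flip
Dir SW: edge -> no flip
Dir S: first cell 'W' (not opp) -> no flip
Dir SE: first cell '.' (not opp) -> no flip
All flips: (1,1)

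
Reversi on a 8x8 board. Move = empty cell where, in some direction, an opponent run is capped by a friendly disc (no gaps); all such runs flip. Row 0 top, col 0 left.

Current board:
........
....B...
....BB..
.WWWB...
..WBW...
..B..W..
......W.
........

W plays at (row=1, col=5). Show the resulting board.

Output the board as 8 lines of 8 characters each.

Answer: ........
....BW..
....WB..
.WWWB...
..WBW...
..B..W..
......W.
........

Derivation:
Place W at (1,5); scan 8 dirs for brackets.
Dir NW: first cell '.' (not opp) -> no flip
Dir N: first cell '.' (not opp) -> no flip
Dir NE: first cell '.' (not opp) -> no flip
Dir W: opp run (1,4), next='.' -> no flip
Dir E: first cell '.' (not opp) -> no flip
Dir SW: opp run (2,4) capped by W -> flip
Dir S: opp run (2,5), next='.' -> no flip
Dir SE: first cell '.' (not opp) -> no flip
All flips: (2,4)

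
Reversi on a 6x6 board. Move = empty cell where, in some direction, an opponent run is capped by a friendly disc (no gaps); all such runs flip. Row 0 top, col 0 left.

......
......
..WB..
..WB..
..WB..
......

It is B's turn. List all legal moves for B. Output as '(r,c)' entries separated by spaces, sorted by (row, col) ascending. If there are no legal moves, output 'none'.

(1,1): flips 1 -> legal
(1,2): no bracket -> illegal
(1,3): no bracket -> illegal
(2,1): flips 2 -> legal
(3,1): flips 1 -> legal
(4,1): flips 2 -> legal
(5,1): flips 1 -> legal
(5,2): no bracket -> illegal
(5,3): no bracket -> illegal

Answer: (1,1) (2,1) (3,1) (4,1) (5,1)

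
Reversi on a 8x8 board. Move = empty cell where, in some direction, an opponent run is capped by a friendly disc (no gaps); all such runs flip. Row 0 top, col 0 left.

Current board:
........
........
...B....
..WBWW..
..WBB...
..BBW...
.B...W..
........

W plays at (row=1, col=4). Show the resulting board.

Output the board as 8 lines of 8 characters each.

Place W at (1,4); scan 8 dirs for brackets.
Dir NW: first cell '.' (not opp) -> no flip
Dir N: first cell '.' (not opp) -> no flip
Dir NE: first cell '.' (not opp) -> no flip
Dir W: first cell '.' (not opp) -> no flip
Dir E: first cell '.' (not opp) -> no flip
Dir SW: opp run (2,3) capped by W -> flip
Dir S: first cell '.' (not opp) -> no flip
Dir SE: first cell '.' (not opp) -> no flip
All flips: (2,3)

Answer: ........
....W...
...W....
..WBWW..
..WBB...
..BBW...
.B...W..
........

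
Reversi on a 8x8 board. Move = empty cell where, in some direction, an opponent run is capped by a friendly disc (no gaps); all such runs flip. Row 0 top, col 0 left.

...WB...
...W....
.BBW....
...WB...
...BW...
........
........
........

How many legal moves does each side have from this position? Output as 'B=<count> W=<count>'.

-- B to move --
(0,2): flips 1 -> legal
(1,2): flips 1 -> legal
(1,4): no bracket -> illegal
(2,4): flips 1 -> legal
(3,2): flips 1 -> legal
(3,5): no bracket -> illegal
(4,2): no bracket -> illegal
(4,5): flips 1 -> legal
(5,3): no bracket -> illegal
(5,4): flips 1 -> legal
(5,5): flips 2 -> legal
B mobility = 7
-- W to move --
(0,5): flips 1 -> legal
(1,0): no bracket -> illegal
(1,1): flips 1 -> legal
(1,2): no bracket -> illegal
(1,4): no bracket -> illegal
(1,5): no bracket -> illegal
(2,0): flips 2 -> legal
(2,4): flips 1 -> legal
(2,5): no bracket -> illegal
(3,0): no bracket -> illegal
(3,1): flips 1 -> legal
(3,2): no bracket -> illegal
(3,5): flips 1 -> legal
(4,2): flips 1 -> legal
(4,5): flips 1 -> legal
(5,2): no bracket -> illegal
(5,3): flips 1 -> legal
(5,4): no bracket -> illegal
W mobility = 9

Answer: B=7 W=9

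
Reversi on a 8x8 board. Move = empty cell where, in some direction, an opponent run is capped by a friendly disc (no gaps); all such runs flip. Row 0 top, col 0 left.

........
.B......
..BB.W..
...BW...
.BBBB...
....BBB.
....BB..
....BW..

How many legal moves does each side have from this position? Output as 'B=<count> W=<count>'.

-- B to move --
(1,4): no bracket -> illegal
(1,5): no bracket -> illegal
(1,6): flips 2 -> legal
(2,4): flips 1 -> legal
(2,6): no bracket -> illegal
(3,5): flips 1 -> legal
(3,6): no bracket -> illegal
(4,5): flips 1 -> legal
(6,6): no bracket -> illegal
(7,6): flips 1 -> legal
B mobility = 5
-- W to move --
(0,0): no bracket -> illegal
(0,1): no bracket -> illegal
(0,2): no bracket -> illegal
(1,0): no bracket -> illegal
(1,2): flips 1 -> legal
(1,3): no bracket -> illegal
(1,4): no bracket -> illegal
(2,0): no bracket -> illegal
(2,1): no bracket -> illegal
(2,4): no bracket -> illegal
(3,0): no bracket -> illegal
(3,1): no bracket -> illegal
(3,2): flips 1 -> legal
(3,5): no bracket -> illegal
(4,0): no bracket -> illegal
(4,5): flips 2 -> legal
(4,6): no bracket -> illegal
(4,7): no bracket -> illegal
(5,0): no bracket -> illegal
(5,1): no bracket -> illegal
(5,2): flips 1 -> legal
(5,3): flips 1 -> legal
(5,7): no bracket -> illegal
(6,3): no bracket -> illegal
(6,6): no bracket -> illegal
(6,7): no bracket -> illegal
(7,3): flips 1 -> legal
(7,6): no bracket -> illegal
W mobility = 6

Answer: B=5 W=6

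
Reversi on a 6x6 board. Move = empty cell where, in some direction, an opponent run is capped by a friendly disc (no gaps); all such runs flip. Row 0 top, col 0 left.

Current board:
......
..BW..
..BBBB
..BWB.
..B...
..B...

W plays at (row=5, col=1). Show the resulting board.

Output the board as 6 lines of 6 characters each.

Place W at (5,1); scan 8 dirs for brackets.
Dir NW: first cell '.' (not opp) -> no flip
Dir N: first cell '.' (not opp) -> no flip
Dir NE: opp run (4,2) capped by W -> flip
Dir W: first cell '.' (not opp) -> no flip
Dir E: opp run (5,2), next='.' -> no flip
Dir SW: edge -> no flip
Dir S: edge -> no flip
Dir SE: edge -> no flip
All flips: (4,2)

Answer: ......
..BW..
..BBBB
..BWB.
..W...
.WB...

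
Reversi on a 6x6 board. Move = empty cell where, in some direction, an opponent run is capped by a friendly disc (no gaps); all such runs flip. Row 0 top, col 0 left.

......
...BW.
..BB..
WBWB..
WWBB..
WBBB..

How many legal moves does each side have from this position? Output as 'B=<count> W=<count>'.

-- B to move --
(0,3): no bracket -> illegal
(0,4): no bracket -> illegal
(0,5): flips 1 -> legal
(1,5): flips 1 -> legal
(2,0): no bracket -> illegal
(2,1): flips 1 -> legal
(2,4): no bracket -> illegal
(2,5): no bracket -> illegal
B mobility = 3
-- W to move --
(0,2): no bracket -> illegal
(0,3): no bracket -> illegal
(0,4): flips 3 -> legal
(1,1): no bracket -> illegal
(1,2): flips 2 -> legal
(2,0): no bracket -> illegal
(2,1): flips 1 -> legal
(2,4): no bracket -> illegal
(3,4): flips 1 -> legal
(4,4): flips 2 -> legal
(5,4): flips 4 -> legal
W mobility = 6

Answer: B=3 W=6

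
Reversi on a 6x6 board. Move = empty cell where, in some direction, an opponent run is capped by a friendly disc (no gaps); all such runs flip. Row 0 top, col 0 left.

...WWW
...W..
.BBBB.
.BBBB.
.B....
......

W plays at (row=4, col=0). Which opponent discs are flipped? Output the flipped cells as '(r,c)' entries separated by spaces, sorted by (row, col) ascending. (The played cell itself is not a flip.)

Answer: (2,2) (3,1)

Derivation:
Dir NW: edge -> no flip
Dir N: first cell '.' (not opp) -> no flip
Dir NE: opp run (3,1) (2,2) capped by W -> flip
Dir W: edge -> no flip
Dir E: opp run (4,1), next='.' -> no flip
Dir SW: edge -> no flip
Dir S: first cell '.' (not opp) -> no flip
Dir SE: first cell '.' (not opp) -> no flip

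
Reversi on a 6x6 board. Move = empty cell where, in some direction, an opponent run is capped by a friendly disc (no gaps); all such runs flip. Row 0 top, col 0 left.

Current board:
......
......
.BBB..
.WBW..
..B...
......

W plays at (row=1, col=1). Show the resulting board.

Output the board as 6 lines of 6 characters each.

Answer: ......
.W....
.WWB..
.WBW..
..B...
......

Derivation:
Place W at (1,1); scan 8 dirs for brackets.
Dir NW: first cell '.' (not opp) -> no flip
Dir N: first cell '.' (not opp) -> no flip
Dir NE: first cell '.' (not opp) -> no flip
Dir W: first cell '.' (not opp) -> no flip
Dir E: first cell '.' (not opp) -> no flip
Dir SW: first cell '.' (not opp) -> no flip
Dir S: opp run (2,1) capped by W -> flip
Dir SE: opp run (2,2) capped by W -> flip
All flips: (2,1) (2,2)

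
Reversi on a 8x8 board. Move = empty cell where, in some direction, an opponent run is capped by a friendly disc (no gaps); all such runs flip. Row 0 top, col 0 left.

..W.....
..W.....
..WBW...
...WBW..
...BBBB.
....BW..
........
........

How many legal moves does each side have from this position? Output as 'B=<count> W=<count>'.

-- B to move --
(0,1): flips 1 -> legal
(0,3): no bracket -> illegal
(1,1): flips 2 -> legal
(1,3): flips 2 -> legal
(1,4): flips 1 -> legal
(1,5): no bracket -> illegal
(2,1): flips 1 -> legal
(2,5): flips 2 -> legal
(2,6): flips 1 -> legal
(3,1): no bracket -> illegal
(3,2): flips 1 -> legal
(3,6): flips 1 -> legal
(4,2): no bracket -> illegal
(5,6): flips 1 -> legal
(6,4): flips 1 -> legal
(6,5): flips 1 -> legal
(6,6): flips 1 -> legal
B mobility = 13
-- W to move --
(1,3): flips 1 -> legal
(1,4): no bracket -> illegal
(2,5): no bracket -> illegal
(3,2): no bracket -> illegal
(3,6): no bracket -> illegal
(3,7): flips 1 -> legal
(4,2): no bracket -> illegal
(4,7): no bracket -> illegal
(5,2): no bracket -> illegal
(5,3): flips 3 -> legal
(5,6): flips 3 -> legal
(5,7): flips 1 -> legal
(6,3): no bracket -> illegal
(6,4): flips 3 -> legal
(6,5): no bracket -> illegal
W mobility = 6

Answer: B=13 W=6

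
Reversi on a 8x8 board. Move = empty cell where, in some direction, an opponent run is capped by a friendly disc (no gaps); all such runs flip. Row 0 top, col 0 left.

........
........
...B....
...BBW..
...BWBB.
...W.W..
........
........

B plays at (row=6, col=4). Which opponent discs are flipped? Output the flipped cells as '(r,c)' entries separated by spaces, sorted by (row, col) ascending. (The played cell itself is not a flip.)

Dir NW: opp run (5,3), next='.' -> no flip
Dir N: first cell '.' (not opp) -> no flip
Dir NE: opp run (5,5) capped by B -> flip
Dir W: first cell '.' (not opp) -> no flip
Dir E: first cell '.' (not opp) -> no flip
Dir SW: first cell '.' (not opp) -> no flip
Dir S: first cell '.' (not opp) -> no flip
Dir SE: first cell '.' (not opp) -> no flip

Answer: (5,5)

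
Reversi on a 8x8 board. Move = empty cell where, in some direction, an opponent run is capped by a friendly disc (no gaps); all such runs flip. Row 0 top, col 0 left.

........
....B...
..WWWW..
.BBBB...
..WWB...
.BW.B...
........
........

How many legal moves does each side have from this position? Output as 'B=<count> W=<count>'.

-- B to move --
(1,1): flips 1 -> legal
(1,2): flips 2 -> legal
(1,3): flips 2 -> legal
(1,5): flips 1 -> legal
(1,6): flips 1 -> legal
(2,1): no bracket -> illegal
(2,6): no bracket -> illegal
(3,5): no bracket -> illegal
(3,6): flips 1 -> legal
(4,1): flips 2 -> legal
(5,3): flips 3 -> legal
(6,1): flips 2 -> legal
(6,2): flips 2 -> legal
(6,3): no bracket -> illegal
B mobility = 10
-- W to move --
(0,3): flips 1 -> legal
(0,4): flips 1 -> legal
(0,5): flips 1 -> legal
(1,3): no bracket -> illegal
(1,5): no bracket -> illegal
(2,0): flips 1 -> legal
(2,1): flips 1 -> legal
(3,0): no bracket -> illegal
(3,5): no bracket -> illegal
(4,0): flips 1 -> legal
(4,1): flips 1 -> legal
(4,5): flips 2 -> legal
(5,0): flips 1 -> legal
(5,3): no bracket -> illegal
(5,5): flips 2 -> legal
(6,0): flips 1 -> legal
(6,1): no bracket -> illegal
(6,2): no bracket -> illegal
(6,3): no bracket -> illegal
(6,4): flips 3 -> legal
(6,5): flips 1 -> legal
W mobility = 13

Answer: B=10 W=13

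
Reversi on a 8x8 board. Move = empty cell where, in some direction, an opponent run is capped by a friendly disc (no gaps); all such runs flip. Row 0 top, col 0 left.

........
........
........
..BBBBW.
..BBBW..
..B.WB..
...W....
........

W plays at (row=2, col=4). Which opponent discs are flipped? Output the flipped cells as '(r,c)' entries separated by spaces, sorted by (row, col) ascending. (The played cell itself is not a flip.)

Dir NW: first cell '.' (not opp) -> no flip
Dir N: first cell '.' (not opp) -> no flip
Dir NE: first cell '.' (not opp) -> no flip
Dir W: first cell '.' (not opp) -> no flip
Dir E: first cell '.' (not opp) -> no flip
Dir SW: opp run (3,3) (4,2), next='.' -> no flip
Dir S: opp run (3,4) (4,4) capped by W -> flip
Dir SE: opp run (3,5), next='.' -> no flip

Answer: (3,4) (4,4)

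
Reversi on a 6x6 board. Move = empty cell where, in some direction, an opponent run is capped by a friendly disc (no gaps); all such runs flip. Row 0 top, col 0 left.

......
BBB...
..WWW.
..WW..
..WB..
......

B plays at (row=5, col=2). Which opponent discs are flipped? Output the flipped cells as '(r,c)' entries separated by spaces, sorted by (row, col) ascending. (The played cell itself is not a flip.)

Dir NW: first cell '.' (not opp) -> no flip
Dir N: opp run (4,2) (3,2) (2,2) capped by B -> flip
Dir NE: first cell 'B' (not opp) -> no flip
Dir W: first cell '.' (not opp) -> no flip
Dir E: first cell '.' (not opp) -> no flip
Dir SW: edge -> no flip
Dir S: edge -> no flip
Dir SE: edge -> no flip

Answer: (2,2) (3,2) (4,2)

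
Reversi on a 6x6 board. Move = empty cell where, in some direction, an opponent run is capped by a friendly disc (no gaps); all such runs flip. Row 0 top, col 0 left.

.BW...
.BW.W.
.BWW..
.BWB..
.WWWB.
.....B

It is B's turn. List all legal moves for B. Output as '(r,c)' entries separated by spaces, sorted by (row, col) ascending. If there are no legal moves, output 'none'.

(0,3): flips 2 -> legal
(0,4): no bracket -> illegal
(0,5): no bracket -> illegal
(1,3): flips 3 -> legal
(1,5): no bracket -> illegal
(2,4): flips 2 -> legal
(2,5): no bracket -> illegal
(3,0): no bracket -> illegal
(3,4): flips 2 -> legal
(4,0): flips 3 -> legal
(5,0): no bracket -> illegal
(5,1): flips 2 -> legal
(5,2): no bracket -> illegal
(5,3): flips 2 -> legal
(5,4): flips 2 -> legal

Answer: (0,3) (1,3) (2,4) (3,4) (4,0) (5,1) (5,3) (5,4)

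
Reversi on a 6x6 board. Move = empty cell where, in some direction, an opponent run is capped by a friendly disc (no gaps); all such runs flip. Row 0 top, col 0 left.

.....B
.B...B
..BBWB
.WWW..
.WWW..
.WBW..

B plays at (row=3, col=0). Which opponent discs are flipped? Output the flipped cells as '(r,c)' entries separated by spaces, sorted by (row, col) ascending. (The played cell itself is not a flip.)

Answer: (4,1)

Derivation:
Dir NW: edge -> no flip
Dir N: first cell '.' (not opp) -> no flip
Dir NE: first cell '.' (not opp) -> no flip
Dir W: edge -> no flip
Dir E: opp run (3,1) (3,2) (3,3), next='.' -> no flip
Dir SW: edge -> no flip
Dir S: first cell '.' (not opp) -> no flip
Dir SE: opp run (4,1) capped by B -> flip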